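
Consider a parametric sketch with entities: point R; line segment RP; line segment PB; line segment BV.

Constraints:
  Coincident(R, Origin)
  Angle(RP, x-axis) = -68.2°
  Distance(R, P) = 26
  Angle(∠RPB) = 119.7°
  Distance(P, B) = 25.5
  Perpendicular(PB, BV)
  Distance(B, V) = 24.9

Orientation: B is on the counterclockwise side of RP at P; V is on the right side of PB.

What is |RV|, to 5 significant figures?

61.057

∠RPB = 119.7°, so PB runs at -68.2° + (180° − 119.7°) = -7.9000° from the x-axis; with |PB| = 25.5, B = P + 25.5·(cos -7.9000°, sin -7.9000°) = (34.914, -27.645). PB ⟂ BV; with |BV| = 24.9 on the right of PB, V = B + 24.9·(-0.13744, -0.99051) = (31.491, -52.309). Then |RV| = |V − R| = 61.057.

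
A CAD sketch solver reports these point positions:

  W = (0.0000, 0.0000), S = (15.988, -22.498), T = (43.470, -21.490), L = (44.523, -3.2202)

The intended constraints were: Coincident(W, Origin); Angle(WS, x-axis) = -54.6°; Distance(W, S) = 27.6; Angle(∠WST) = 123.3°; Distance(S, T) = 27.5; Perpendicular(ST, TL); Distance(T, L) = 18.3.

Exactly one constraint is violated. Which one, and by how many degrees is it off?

Perpendicular(ST, TL) — off by 5.40°.

W = (0.00, 0.00) ✓; WS at -54.60° ✓; |WS| = 27.60 ✓; ∠WST = 123.3° ✓; |ST| = 27.50 ✓; ∠(ST, TL) = 84.60° ✗; |TL| = 18.30 ✓.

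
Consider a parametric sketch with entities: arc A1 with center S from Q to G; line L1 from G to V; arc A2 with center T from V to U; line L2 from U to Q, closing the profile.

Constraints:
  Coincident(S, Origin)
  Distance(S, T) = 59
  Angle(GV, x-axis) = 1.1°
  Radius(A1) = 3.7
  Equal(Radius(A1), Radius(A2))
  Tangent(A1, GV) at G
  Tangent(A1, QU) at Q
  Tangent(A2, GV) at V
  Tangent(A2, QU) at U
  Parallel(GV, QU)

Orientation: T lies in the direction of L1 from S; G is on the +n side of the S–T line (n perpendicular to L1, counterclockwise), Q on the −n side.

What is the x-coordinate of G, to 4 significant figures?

-0.07103

The slot axis is L1's direction at 1.1°, so u = (cos 1.1°, sin 1.1°) = (0.9998, 0.01920) and n = (−sin 1.1°, cos 1.1°) = (-0.01920, 0.9998). S is at the origin and T lies 59.0 along u from S, so T = 59.0·u = (58.99, 1.133). Tangency of A1 to both parallel lines with radius 3.7 puts G and Q at S ± 3.7·n: G = (-0.07103, 3.699), Q = (0.07103, -3.699). So G.x = -0.07103.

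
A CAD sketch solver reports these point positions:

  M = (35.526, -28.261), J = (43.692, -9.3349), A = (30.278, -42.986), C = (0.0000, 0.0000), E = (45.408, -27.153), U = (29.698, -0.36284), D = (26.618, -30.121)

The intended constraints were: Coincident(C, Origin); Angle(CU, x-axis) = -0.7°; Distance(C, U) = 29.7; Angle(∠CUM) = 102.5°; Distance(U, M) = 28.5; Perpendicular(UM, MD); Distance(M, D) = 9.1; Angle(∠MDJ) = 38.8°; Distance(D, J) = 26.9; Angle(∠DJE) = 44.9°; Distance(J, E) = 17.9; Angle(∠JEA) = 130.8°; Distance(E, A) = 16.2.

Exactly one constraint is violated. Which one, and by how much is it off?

Distance(E, A) = 16.2 — off by 5.70.

C = (0.00, 0.00) ✓; CU at -0.7000° ✓; |CU| = 29.70 ✓; ∠CUM = 102.5° ✓; |UM| = 28.50 ✓; ∠(UM, MD) = 90.01° ✓; |MD| = 9.100 ✓; ∠MDJ = 38.81° ✓; |DJ| = 26.90 ✓; ∠DJE = 44.90° ✓; |JE| = 17.90 ✓; ∠JEA = 130.8° ✓; |EA| = 21.90 ✗.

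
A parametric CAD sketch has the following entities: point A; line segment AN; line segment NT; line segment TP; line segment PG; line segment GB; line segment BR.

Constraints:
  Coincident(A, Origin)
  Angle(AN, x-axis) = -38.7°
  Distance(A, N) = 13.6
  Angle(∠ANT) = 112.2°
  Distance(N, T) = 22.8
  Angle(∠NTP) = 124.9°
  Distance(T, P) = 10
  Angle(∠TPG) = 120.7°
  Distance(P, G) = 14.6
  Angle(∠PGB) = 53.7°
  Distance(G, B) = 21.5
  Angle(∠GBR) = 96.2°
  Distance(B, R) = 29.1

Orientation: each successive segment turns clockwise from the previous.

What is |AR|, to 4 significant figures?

48.78

∠PGB = 53.7° gives GB at 12.80° from the x-axis; with |GB| = 21.5, B = (4.580, -19.20). ∠GBR = 96.2° gives BR at -71.00° from the x-axis; with |BR| = 29.1, R = (14.05, -46.71). Then |AR| = |R − A| = 48.78.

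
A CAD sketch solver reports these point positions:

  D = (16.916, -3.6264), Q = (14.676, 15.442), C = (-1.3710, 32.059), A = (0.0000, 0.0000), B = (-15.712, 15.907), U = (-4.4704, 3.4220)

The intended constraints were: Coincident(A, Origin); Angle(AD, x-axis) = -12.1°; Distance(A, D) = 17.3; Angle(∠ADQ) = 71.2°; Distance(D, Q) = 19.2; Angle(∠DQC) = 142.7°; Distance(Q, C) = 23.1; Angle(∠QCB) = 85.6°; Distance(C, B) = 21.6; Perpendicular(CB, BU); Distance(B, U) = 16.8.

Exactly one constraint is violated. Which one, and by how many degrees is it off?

Perpendicular(CB, BU) — off by 6.40°.

A = (0.00, 0.00) ✓; AD at -12.10° ✓; |AD| = 17.30 ✓; ∠ADQ = 71.20° ✓; |DQ| = 19.20 ✓; ∠DQC = 142.7° ✓; |QC| = 23.10 ✓; ∠QCB = 85.60° ✓; |CB| = 21.60 ✓; ∠(CB, BU) = 83.60° ✗; |BU| = 16.80 ✓.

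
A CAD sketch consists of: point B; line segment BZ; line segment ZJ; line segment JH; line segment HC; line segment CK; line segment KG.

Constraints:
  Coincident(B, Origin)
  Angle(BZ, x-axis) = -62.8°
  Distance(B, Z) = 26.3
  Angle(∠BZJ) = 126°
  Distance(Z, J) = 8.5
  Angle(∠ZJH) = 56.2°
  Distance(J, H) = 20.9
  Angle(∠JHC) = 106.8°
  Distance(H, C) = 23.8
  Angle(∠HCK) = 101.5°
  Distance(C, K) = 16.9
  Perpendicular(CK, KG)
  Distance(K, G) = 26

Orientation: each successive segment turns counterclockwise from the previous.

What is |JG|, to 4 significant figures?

7.925

B is at the origin; BZ runs at -62.8° with length 26.3, so Z = (12.02, -23.39). ∠BZJ = 126.0° gives ZJ at -8.800° from the x-axis; with |ZJ| = 8.5, J = (20.42, -24.69). ∠ZJH = 56.2° gives JH at 115.0° from the x-axis; with |JH| = 20.9, H = (11.59, -5.750). ∠JHC = 106.8° gives HC at -171.8° from the x-axis; with |HC| = 23.8, C = (-11.97, -9.145). ∠HCK = 101.5° gives CK at -93.30° from the x-axis; with |CK| = 16.9, K = (-12.94, -26.02). The perpendicularity gives KG at right angles to CK, so KG runs at -3.300°; with |KG| = 26.0, G = (13.02, -27.51). Then |JG| = |G − J| = 7.925.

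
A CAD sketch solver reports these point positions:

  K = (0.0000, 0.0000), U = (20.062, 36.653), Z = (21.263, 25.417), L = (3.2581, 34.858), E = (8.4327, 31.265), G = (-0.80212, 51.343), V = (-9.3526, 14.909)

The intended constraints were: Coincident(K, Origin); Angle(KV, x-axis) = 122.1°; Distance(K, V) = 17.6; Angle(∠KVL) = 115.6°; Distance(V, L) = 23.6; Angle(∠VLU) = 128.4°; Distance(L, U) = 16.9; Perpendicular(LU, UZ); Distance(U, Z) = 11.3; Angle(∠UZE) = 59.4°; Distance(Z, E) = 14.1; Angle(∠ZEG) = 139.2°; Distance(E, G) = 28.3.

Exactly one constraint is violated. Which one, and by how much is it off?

Distance(E, G) = 28.3 — off by 6.20.

K = (0.00, 0.00) ✓; KV at 122.1° ✓; |KV| = 17.60 ✓; ∠KVL = 115.6° ✓; |VL| = 23.60 ✓; ∠VLU = 128.4° ✓; |LU| = 16.90 ✓; ∠(LU, UZ) = 90.00° ✓; |UZ| = 11.30 ✓; ∠UZE = 59.40° ✓; |ZE| = 14.10 ✓; ∠ZEG = 139.2° ✓; |EG| = 22.10 ✗.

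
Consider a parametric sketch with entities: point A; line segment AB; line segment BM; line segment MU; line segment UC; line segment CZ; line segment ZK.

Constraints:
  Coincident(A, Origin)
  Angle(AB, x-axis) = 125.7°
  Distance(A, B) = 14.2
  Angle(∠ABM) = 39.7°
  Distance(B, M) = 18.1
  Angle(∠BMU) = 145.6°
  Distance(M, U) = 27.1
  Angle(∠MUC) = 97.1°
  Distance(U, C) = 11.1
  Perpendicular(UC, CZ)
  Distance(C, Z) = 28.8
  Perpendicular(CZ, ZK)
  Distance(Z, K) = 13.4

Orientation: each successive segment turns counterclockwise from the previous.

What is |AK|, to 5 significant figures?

10.306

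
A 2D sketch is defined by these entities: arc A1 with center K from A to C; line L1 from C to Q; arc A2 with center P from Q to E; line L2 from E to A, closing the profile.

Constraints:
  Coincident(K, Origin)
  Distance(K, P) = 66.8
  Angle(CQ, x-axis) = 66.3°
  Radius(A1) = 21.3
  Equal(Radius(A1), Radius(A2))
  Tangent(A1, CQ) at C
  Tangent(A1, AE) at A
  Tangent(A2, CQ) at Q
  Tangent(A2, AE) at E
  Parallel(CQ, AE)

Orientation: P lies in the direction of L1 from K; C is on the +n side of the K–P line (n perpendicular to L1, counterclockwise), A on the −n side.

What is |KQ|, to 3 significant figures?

70.1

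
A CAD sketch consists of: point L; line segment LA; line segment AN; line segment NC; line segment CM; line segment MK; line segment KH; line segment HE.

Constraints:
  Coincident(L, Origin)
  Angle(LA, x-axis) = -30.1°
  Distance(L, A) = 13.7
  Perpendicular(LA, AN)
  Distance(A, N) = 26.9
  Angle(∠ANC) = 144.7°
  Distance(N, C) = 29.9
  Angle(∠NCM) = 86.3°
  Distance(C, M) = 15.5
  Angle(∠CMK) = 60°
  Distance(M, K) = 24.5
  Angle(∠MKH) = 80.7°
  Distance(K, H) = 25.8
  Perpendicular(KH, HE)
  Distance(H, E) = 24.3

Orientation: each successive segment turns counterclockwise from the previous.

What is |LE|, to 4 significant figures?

63.97

L is at the origin; LA runs at -30.1° with length 13.7, so A = (11.85, -6.871). The perpendicularity gives AN at right angles to LA, so AN runs at 59.90°; with |AN| = 26.9, N = (25.34, 16.40). ∠ANC = 144.7° gives NC at 95.20° from the x-axis; with |NC| = 29.9, C = (22.63, 46.18). ∠NCM = 86.3° gives CM at -171.1° from the x-axis; with |CM| = 15.5, M = (7.320, 43.78). ∠CMK = 60.0° gives MK at -51.10° from the x-axis; with |MK| = 24.5, K = (22.71, 24.71). ∠MKH = 80.7° gives KH at 48.20° from the x-axis; with |KH| = 25.8, H = (39.90, 43.95). KH is perpendicular to HE, so HE runs at 138.2°; with |HE| = 24.3, E = (21.79, 60.14). Then |LE| = |E − L| = 63.97.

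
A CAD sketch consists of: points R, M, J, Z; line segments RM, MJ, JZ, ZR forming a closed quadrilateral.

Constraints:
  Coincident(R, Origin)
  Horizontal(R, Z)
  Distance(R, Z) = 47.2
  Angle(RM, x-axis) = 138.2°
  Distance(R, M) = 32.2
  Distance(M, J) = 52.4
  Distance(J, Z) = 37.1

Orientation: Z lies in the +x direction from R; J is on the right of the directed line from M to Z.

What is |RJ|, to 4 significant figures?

20.29

Checks: |MJ| = 52.40 ✓; |JZ| = 37.10 ✓.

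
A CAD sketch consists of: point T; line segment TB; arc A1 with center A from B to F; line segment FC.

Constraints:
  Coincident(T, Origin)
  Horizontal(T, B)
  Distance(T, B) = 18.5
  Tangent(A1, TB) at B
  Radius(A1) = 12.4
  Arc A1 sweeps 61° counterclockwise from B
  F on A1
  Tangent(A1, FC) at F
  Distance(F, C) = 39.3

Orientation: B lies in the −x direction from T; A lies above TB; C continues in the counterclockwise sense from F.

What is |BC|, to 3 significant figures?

50.6

T is at the origin; T and B share the same y with |TB| = 18.5 and B on the −x side, so B = (-18.5, 0.00). The tangent condition forces AB to be normal to TB, so A = B + (0, 12.4) = (-18.5, 12.4). On A1, B sits at bearing -90° from A; a 61° counterclockwise sweep puts F at bearing -29°, so F = A + 12.4·(cos -29°, sin -29°) = (-7.65, 6.39). Since A1 is tangent to FC there, AF ⟂ FC, so FC runs along (−sin -29°, cos -29°); with |FC| = 39.3, C = (11.4, 40.8). Then |BC| = |C − B| = 50.6.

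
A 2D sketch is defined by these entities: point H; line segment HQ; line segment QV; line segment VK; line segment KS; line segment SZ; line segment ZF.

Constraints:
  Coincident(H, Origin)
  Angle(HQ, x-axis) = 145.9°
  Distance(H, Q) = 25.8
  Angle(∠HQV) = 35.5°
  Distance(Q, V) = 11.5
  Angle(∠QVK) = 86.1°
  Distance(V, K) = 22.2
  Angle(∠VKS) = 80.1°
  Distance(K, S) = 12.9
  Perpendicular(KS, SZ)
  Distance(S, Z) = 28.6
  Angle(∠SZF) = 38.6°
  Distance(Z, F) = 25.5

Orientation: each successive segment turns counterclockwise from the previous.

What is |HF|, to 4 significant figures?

6.048

H is at the origin; HQ runs at 145.9° with length 25.8, so Q = (-21.36, 14.46). ∠HQV = 35.5° gives QV at -69.60° from the x-axis; with |QV| = 11.5, V = (-17.36, 3.686). ∠QVK = 86.1° gives VK at 24.30° from the x-axis; with |VK| = 22.2, K = (2.878, 12.82). ∠VKS = 80.1° gives KS at 124.2° from the x-axis; with |KS| = 12.9, S = (-4.373, 23.49). KS is perpendicular to SZ, so SZ runs at -145.8°; with |SZ| = 28.6, Z = (-28.03, 7.415). ∠SZF = 38.6° gives ZF at -4.400° from the x-axis; with |ZF| = 25.5, F = (-2.603, 5.459). Then |HF| = |F − H| = 6.048.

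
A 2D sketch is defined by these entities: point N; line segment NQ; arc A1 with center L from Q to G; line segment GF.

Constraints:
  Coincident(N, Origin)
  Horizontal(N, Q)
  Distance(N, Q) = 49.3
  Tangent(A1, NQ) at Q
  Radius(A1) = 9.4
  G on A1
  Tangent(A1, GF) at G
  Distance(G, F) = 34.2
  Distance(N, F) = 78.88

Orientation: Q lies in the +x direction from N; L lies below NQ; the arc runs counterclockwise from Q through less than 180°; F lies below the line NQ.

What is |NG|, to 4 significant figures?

46.02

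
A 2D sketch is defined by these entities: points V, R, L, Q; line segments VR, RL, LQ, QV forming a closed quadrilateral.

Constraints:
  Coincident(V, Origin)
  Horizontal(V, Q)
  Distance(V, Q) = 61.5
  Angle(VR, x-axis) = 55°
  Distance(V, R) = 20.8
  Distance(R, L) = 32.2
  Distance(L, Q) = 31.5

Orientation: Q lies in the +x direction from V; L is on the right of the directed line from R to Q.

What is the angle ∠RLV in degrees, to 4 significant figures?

37.54°

V is at the origin; VQ is horizontal with |VQ| = 61.5 and Q in +x, so Q = (61.5, 0). VR runs at 55.0° with |VR| = 20.8, so R = (11.93, 17.04). L is determined by |RL| = 32.2 and |LQ| = 31.5 together: it lies at the intersection of circle(R, 32.2) and circle(Q, 31.5). With |RQ| = 52.42, the foot of the radical line on RQ is 26.63 from R and the perpendicular offset is √(32.2² − 26.63²) = 18.10. Taking the right-of-RQ solution: L = (31.23, -8.733).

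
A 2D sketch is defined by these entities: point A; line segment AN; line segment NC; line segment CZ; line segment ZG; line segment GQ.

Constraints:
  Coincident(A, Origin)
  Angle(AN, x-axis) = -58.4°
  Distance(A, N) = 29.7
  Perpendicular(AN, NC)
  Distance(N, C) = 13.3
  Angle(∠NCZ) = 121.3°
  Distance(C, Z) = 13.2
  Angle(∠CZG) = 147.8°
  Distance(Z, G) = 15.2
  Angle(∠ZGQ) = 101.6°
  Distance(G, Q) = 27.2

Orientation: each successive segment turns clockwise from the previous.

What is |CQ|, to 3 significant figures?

37.4

∠CZG = 147.8° gives ZG at 121° from the x-axis; with |ZG| = 15.2, G = (-15.3, -13.2). ∠ZGQ = 101.6° gives GQ at 42.3° from the x-axis; with |GQ| = 27.2, Q = (4.84, 5.12). Then |CQ| = |Q − C| = 37.4.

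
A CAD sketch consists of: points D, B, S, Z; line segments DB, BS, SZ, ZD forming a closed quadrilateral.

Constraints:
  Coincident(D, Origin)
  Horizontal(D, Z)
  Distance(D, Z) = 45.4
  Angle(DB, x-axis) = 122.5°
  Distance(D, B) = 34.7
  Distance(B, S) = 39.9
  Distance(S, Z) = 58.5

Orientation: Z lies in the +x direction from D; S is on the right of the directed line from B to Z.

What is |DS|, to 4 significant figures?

15.86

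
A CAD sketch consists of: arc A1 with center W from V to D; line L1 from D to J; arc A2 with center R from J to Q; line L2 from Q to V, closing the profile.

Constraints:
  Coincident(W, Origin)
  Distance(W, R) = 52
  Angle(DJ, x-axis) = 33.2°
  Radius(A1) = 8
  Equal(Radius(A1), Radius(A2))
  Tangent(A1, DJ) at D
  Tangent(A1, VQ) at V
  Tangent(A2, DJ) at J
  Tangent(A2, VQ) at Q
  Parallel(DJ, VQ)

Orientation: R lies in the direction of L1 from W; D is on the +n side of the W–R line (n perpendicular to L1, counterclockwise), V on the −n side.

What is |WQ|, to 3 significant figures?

52.6

The slot axis is L1's direction at 33.2°, so u = (cos 33.2°, sin 33.2°) = (0.837, 0.548) and n = (−sin 33.2°, cos 33.2°) = (-0.548, 0.837). W is at the origin and R lies 52.0 along u from W, so R = 52.0·u = (43.5, 28.5). Tangency of A1 to both parallel lines with radius 8.0 puts D and V at W ± 8.0·n: D = (-4.38, 6.69), V = (4.38, -6.69). Equal radii place J and Q the same way about R: J = R + 8.0·n = (39.1, 35.2), Q = R − 8.0·n = (47.9, 21.8). Then |WQ| = |Q − W| = 52.6.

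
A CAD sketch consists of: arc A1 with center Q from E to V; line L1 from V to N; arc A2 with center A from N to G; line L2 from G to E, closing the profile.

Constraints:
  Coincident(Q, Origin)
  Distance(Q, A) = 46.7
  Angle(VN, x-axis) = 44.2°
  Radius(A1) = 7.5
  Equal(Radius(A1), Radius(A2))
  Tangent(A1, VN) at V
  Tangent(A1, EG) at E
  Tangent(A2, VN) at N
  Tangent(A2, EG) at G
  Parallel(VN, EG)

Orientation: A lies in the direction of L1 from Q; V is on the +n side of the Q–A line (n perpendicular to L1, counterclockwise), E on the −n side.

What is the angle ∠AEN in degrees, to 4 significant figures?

8.683°

Tangency of A1 to both parallel lines with radius 7.5 puts V and E at Q ± 7.5·n: V = (-5.229, 5.377), E = (5.229, -5.377). Equal radii place N and G the same way about A: N = A + 7.5·n = (28.25, 37.93), G = A − 7.5·n = (38.71, 27.18). Then cos ∠AEN = EA·EN / (|EA||EN|), giving 8.683°.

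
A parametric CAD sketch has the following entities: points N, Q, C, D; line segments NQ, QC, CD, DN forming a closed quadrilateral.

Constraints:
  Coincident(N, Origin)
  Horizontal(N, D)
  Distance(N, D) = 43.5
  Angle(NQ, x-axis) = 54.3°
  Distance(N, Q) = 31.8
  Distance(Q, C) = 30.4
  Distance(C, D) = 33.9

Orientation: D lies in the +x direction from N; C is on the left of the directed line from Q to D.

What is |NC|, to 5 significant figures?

58.549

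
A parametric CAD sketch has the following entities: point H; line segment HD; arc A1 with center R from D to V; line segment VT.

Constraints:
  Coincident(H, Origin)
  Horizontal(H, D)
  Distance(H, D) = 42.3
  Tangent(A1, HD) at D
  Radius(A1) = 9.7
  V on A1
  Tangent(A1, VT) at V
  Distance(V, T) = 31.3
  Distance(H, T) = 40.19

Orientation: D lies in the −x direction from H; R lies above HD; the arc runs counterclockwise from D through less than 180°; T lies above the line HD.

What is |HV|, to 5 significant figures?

33.924

H is at the origin; HD is horizontal with |HD| = 42.3 and D on the −x side, so D = (-42.300, 0.0000). Tangency of A1 to HD means the radius RD is perpendicular to HD, so R = D + (0, 9.7) = (-42.300, 9.7000). Since RV ⟂ VT (tangency), |RT| = √(9.7² + 31.3²) = 32.769 regardless of where V sits on A1. So T lies on both circle(H, 40.19) and circle(R, 32.769); the above-HD intersection is T = (-20.773, 34.405). V is the foot of the tangent from T: V = (-33.428, 5.7780).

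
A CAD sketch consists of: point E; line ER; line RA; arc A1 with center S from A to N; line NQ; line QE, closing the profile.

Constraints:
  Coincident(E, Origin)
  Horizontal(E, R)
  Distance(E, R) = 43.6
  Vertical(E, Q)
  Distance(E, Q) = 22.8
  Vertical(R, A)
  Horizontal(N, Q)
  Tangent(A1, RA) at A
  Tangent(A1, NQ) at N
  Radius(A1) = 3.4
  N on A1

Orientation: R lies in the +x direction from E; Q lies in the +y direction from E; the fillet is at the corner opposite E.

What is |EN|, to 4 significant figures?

46.22

E is at the origin; E and R share the same y with |ER| = 43.6 and R on the +x side, so R = (43.60, 0.000). EQ is vertical with |EQ| = 22.8 and Q on the +y side, so Q = (0.000, 22.80). The virtual corner opposite E is at (43.60, 22.80). Tangency of A1 to RA means the radius SA is perpendicular to RA and the tangent condition forces SN to be normal to NQ, with radius 3.4, so the center S sits 3.4 in from both sides at S = (40.20, 19.40). That places the tangent points at A = (43.60, 19.40) on RA and N = (40.20, 22.80) on NQ. Then |EN| = |N − E| = 46.22.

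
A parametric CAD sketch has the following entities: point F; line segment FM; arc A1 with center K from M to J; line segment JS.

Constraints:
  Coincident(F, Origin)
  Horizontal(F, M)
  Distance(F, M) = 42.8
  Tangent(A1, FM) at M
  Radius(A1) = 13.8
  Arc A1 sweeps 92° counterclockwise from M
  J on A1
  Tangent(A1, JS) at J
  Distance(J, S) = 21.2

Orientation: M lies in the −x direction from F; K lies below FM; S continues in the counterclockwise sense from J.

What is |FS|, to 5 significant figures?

66.162

F is at the origin; FM is horizontal with |FM| = 42.8 and M on the −x side, so M = (-42.800, 0.0000). Tangency of A1 to FM means the radius KM is perpendicular to FM, so K = M + (0, -13.8) = (-42.800, -13.800). On A1, M sits at bearing 90° from K; a 92° counterclockwise sweep puts J at bearing 182°, so J = K + 13.8·(cos 182°, sin 182°) = (-56.592, -14.282). A1 meets JS tangentially, so KJ is at right angles to JS, so JS runs along (−sin 182°, cos 182°); with |JS| = 21.2, S = (-55.852, -35.469). Then |FS| = |S − F| = 66.162.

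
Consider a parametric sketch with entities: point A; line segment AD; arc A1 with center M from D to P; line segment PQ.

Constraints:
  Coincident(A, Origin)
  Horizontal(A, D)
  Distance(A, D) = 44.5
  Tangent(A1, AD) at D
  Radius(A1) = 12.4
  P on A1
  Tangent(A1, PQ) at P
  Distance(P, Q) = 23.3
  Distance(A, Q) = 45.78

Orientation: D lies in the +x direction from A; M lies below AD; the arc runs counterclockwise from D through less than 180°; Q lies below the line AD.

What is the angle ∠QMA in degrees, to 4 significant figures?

72.46°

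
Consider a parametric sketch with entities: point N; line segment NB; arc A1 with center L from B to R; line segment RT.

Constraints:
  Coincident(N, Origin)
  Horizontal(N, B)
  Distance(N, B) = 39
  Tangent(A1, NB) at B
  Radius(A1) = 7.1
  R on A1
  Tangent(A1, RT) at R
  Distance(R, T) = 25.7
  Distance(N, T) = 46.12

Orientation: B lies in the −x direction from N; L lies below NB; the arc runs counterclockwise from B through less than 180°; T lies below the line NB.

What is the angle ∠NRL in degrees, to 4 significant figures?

16.70°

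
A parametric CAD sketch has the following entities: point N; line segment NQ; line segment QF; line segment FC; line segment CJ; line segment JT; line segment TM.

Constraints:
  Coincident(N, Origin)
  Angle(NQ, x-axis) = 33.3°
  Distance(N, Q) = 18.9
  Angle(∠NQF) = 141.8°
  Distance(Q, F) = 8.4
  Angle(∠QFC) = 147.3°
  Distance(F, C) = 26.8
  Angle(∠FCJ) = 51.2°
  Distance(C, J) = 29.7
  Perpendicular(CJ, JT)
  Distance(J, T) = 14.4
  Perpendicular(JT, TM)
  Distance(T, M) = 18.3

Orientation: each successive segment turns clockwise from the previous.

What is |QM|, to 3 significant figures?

16.2

N is at the origin; NQ runs at 33.3° with length 18.9, so Q = (15.8, 10.4). ∠NQF = 141.8° gives QF at -4.90° from the x-axis; with |QF| = 8.4, F = (24.2, 9.66). ∠QFC = 147.3° gives FC at -37.6° from the x-axis; with |FC| = 26.8, C = (45.4, -6.69). ∠FCJ = 51.2° gives CJ at -166° from the x-axis; with |CJ| = 29.7, J = (16.5, -13.7). CJ ⟂ JT, so JT runs at 104°; with |JT| = 14.4, T = (13.1, 0.320). JT ⟂ TM, so TM runs at 13.6°; with |TM| = 18.3, M = (30.9, 4.62). Then |QM| = |M − Q| = 16.2.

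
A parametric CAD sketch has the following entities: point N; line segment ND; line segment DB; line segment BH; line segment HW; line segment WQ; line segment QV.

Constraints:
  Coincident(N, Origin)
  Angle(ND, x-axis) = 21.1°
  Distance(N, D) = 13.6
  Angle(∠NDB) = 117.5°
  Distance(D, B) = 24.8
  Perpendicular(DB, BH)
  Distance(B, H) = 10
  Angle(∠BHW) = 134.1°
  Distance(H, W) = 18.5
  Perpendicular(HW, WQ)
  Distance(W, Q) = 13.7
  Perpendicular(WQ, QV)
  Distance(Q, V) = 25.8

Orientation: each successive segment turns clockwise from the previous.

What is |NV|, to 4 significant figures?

31.72

HW ⟂ WQ, so WQ runs at 92.70°; with |WQ| = 13.7, Q = (5.553, -6.192). The perpendicularity gives QV at right angles to WQ, so QV runs at 2.700°; with |QV| = 25.8, V = (31.32, -4.977). Then |NV| = |V − N| = 31.72.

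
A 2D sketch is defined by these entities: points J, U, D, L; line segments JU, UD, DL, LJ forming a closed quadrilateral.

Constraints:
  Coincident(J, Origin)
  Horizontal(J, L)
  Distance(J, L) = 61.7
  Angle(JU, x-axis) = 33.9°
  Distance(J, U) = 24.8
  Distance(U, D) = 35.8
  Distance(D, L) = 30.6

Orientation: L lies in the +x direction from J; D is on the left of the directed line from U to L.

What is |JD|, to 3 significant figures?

60.4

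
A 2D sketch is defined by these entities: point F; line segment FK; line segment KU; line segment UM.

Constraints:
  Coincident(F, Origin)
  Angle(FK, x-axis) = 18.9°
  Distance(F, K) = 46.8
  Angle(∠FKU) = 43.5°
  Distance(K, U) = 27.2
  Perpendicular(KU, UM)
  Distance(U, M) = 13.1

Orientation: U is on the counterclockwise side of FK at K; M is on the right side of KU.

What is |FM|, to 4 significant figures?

45.81

∠FKU = 43.5°, so KU runs at 18.9° + (180° − 43.5°) = 155.4° from the x-axis; with |KU| = 27.2, U = K + 27.2·(cos 155.4°, sin 155.4°) = (19.55, 26.48). The perpendicularity gives UM at right angles to KU; with |UM| = 13.1 on the right of KU, M = U + 13.1·(0.4163, 0.9092) = (25.00, 38.39). Then |FM| = |M − F| = 45.81.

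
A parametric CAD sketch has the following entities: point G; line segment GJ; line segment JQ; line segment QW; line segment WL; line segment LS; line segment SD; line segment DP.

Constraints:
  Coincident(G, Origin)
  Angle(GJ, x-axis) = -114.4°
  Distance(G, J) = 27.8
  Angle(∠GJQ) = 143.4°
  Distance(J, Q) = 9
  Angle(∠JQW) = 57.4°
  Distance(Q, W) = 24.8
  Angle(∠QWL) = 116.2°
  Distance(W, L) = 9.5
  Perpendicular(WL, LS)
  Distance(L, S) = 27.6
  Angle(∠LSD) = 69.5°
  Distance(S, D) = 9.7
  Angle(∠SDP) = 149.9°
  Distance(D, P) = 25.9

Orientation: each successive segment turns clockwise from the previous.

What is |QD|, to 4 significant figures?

11.53

The perpendicularity gives LS at right angles to WL, so LS runs at -67.40°; with |LS| = 27.6, S = (1.578, -26.76). ∠LSD = 69.5° gives SD at -177.9° from the x-axis; with |SD| = 9.7, D = (-8.115, -27.11). Then |QD| = |D − Q| = 11.53.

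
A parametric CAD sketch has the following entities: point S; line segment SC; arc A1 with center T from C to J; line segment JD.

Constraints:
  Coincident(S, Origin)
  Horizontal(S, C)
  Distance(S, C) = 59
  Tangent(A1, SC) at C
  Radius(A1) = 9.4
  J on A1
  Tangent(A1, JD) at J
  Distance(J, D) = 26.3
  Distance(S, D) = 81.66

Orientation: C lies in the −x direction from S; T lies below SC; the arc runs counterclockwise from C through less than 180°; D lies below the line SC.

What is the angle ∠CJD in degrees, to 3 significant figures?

143°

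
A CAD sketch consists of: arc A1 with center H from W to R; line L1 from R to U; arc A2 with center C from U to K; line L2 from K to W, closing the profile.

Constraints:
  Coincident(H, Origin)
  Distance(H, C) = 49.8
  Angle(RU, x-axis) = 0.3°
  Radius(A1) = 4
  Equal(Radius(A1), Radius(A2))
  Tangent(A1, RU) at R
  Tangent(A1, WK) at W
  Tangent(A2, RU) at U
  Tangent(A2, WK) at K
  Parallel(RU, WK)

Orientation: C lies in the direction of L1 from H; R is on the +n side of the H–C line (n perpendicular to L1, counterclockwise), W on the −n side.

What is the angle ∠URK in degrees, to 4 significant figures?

9.126°

The slot axis is L1's direction at 0.3°, so u = (cos 0.3°, sin 0.3°) = (1.000, 0.005236) and n = (−sin 0.3°, cos 0.3°) = (-0.005236, 1.000). H is at the origin and C lies 49.8 along u from H, so C = 49.8·u = (49.80, 0.2608). Tangency of A1 to both parallel lines with radius 4.0 puts R and W at H ± 4.0·n: R = (-0.02094, 4.000), W = (0.02094, -4.000). Equal radii place U and K the same way about C: U = C + 4.0·n = (49.78, 4.261), K = C − 4.0·n = (49.82, -3.739). Then cos ∠URK = RU·RK / (|RU||RK|), giving 9.126°.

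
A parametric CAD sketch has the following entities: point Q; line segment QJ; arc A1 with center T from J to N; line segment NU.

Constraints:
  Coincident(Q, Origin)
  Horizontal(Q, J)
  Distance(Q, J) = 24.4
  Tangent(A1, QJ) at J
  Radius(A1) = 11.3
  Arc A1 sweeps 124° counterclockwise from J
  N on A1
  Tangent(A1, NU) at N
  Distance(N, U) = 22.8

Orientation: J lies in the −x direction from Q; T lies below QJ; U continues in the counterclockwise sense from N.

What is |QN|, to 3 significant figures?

38.1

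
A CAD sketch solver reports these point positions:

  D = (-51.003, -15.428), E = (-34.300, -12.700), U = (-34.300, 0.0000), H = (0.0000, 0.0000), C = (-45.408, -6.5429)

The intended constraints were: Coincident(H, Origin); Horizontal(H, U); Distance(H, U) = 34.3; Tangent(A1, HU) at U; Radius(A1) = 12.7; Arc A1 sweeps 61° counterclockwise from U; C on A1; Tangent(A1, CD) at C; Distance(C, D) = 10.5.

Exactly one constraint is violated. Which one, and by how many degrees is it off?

Tangent(A1, CD) at C — off by 3.20°.

H = (0.00, 0.00) ✓; H.y = 0.00, U.y = 0.00 ✓; |HU| = 34.30 ✓; ∠(EU, UH) = 90.00° ✓; |EU| = 12.70 ✓; bearing(E→C) − bearing(E→U) = 61.00° ✓; |EC| = 12.70 ✓; ∠(EC, CD) = 93.20° ✗; |CD| = 10.50 ✓.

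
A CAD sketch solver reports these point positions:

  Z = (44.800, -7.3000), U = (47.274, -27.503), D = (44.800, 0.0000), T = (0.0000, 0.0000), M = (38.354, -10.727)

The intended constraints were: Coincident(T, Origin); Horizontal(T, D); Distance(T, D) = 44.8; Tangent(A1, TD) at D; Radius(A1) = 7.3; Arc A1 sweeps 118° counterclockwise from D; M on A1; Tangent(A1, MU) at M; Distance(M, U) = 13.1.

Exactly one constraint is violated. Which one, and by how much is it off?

Distance(M, U) = 13.1 — off by 5.90.

T = (0.00, 0.00) ✓; T.y = 0.00, D.y = 0.00 ✓; |TD| = 44.80 ✓; ∠(ZD, DT) = 90.00° ✓; |ZD| = 7.300 ✓; bearing(Z→M) − bearing(Z→D) = 118.0° ✓; |ZM| = 7.300 ✓; ∠(ZM, MU) = 90.00° ✓; |MU| = 19.00 ✗.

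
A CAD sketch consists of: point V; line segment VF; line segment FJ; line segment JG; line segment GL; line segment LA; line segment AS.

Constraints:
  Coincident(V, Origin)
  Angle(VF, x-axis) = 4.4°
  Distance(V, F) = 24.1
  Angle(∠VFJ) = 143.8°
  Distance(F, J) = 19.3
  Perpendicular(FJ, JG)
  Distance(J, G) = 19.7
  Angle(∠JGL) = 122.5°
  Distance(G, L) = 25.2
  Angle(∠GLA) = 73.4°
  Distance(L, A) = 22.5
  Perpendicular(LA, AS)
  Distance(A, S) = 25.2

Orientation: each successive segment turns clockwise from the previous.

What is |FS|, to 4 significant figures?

16.79

V is at the origin; VF runs at 4.4° with length 24.1, so F = (24.03, 1.849). ∠VFJ = 143.8° gives FJ at -31.80° from the x-axis; with |FJ| = 19.3, J = (40.43, -8.321). FJ is perpendicular to JG, so JG runs at -121.8°; with |JG| = 19.7, G = (30.05, -25.06). ∠JGL = 122.5° gives GL at -179.3° from the x-axis; with |GL| = 25.2, L = (4.853, -25.37). ∠GLA = 73.4° gives LA at 74.10° from the x-axis; with |LA| = 22.5, A = (11.02, -3.733). LA is perpendicular to AS, so AS runs at -15.90°; with |AS| = 25.2, S = (35.25, -10.64). Then |FS| = |S − F| = 16.79.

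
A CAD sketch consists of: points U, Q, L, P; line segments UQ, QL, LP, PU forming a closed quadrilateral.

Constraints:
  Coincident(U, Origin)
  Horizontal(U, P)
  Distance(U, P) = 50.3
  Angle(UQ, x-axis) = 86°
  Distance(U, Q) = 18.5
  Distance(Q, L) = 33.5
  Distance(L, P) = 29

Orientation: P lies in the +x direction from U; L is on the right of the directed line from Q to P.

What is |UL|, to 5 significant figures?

23.585

Checks: |QL| = 33.50 ✓; |LP| = 29.00 ✓.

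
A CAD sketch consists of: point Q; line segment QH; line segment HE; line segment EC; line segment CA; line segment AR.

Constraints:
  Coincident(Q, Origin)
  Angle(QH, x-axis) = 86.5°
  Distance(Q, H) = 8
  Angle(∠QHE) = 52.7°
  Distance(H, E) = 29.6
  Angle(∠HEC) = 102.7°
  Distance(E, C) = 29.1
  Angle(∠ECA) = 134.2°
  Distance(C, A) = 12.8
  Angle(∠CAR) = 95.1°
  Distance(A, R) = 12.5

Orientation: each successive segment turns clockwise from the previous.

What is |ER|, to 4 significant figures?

35.22

Q is at the origin; QH runs at 86.5° with length 8.0, so H = (0.4884, 7.985). ∠QHE = 52.7° gives HE at -40.80° from the x-axis; with |HE| = 29.6, E = (22.90, -11.36). ∠HEC = 102.7° gives EC at -118.1° from the x-axis; with |EC| = 29.1, C = (9.189, -37.03). ∠ECA = 134.2° gives CA at -163.9° from the x-axis; with |CA| = 12.8, A = (-3.109, -40.58). ∠CAR = 95.1° gives AR at 111.2° from the x-axis; with |AR| = 12.5, R = (-7.629, -28.92). Then |ER| = |R − E| = 35.22.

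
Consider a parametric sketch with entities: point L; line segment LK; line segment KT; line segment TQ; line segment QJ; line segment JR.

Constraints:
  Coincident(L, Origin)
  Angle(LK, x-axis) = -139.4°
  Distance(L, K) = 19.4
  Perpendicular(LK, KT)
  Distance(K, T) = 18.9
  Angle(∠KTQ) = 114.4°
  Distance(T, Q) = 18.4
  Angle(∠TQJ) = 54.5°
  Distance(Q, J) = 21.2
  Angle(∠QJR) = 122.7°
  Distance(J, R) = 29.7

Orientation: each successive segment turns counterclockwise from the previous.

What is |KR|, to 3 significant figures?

15.8

L is at the origin; LK runs at -139.4° with length 19.4, so K = (-14.7, -12.6). LK is perpendicular to KT, so KT runs at -49.4°; with |KT| = 18.9, T = (-2.43, -27.0). ∠KTQ = 114.4° gives TQ at 16.2° from the x-axis; with |TQ| = 18.4, Q = (15.2, -21.8). ∠TQJ = 54.5° gives QJ at 142° from the x-axis; with |QJ| = 21.2, J = (-1.40, -8.70). ∠QJR = 122.7° gives JR at -161° from the x-axis; with |JR| = 29.7, R = (-29.5, -18.4). Then |KR| = |R − K| = 15.8.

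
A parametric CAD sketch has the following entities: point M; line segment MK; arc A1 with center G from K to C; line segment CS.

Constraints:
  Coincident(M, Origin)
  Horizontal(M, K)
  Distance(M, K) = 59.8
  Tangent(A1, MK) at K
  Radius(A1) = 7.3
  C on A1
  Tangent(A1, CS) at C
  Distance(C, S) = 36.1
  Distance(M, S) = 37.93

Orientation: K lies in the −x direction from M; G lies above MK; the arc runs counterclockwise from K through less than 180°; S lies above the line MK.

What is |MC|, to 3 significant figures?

55.0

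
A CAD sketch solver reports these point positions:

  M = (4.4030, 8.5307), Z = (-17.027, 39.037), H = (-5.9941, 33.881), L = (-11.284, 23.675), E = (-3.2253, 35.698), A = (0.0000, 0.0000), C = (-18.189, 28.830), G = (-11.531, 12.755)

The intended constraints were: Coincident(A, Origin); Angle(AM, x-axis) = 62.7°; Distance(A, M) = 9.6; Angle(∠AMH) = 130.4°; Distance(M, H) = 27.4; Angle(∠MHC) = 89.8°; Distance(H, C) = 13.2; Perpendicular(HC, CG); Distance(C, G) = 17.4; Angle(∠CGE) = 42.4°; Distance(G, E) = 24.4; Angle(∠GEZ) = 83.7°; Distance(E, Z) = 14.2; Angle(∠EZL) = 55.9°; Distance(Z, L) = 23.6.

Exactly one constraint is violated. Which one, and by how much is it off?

Distance(Z, L) = 23.6 — off by 7.20.

A = (0.00, 0.00) ✓; AM at 62.70° ✓; |AM| = 9.600 ✓; ∠AMH = 130.4° ✓; |MH| = 27.40 ✓; ∠MHC = 89.80° ✓; |HC| = 13.20 ✓; ∠(HC, CG) = 90.00° ✓; |CG| = 17.40 ✓; ∠CGE = 42.40° ✓; |GE| = 24.40 ✓; ∠GEZ = 83.70° ✓; |EZ| = 14.20 ✓; ∠EZL = 55.90° ✓; |ZL| = 16.40 ✗.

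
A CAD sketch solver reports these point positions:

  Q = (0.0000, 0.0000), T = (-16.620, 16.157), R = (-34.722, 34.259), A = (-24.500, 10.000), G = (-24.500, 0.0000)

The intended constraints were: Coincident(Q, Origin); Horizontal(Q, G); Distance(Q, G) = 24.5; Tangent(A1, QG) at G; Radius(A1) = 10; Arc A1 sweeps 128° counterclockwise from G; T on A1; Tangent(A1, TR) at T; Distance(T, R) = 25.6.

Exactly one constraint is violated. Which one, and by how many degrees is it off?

Tangent(A1, TR) at T — off by 7.00°.

Q = (0.00, 0.00) ✓; Q.y = 0.00, G.y = 0.00 ✓; |QG| = 24.50 ✓; ∠(AG, GQ) = 90.00° ✓; |AG| = 10.00 ✓; bearing(A→T) − bearing(A→G) = 128.0° ✓; |AT| = 10.00 ✓; ∠(AT, TR) = 83.00° ✗; |TR| = 25.60 ✓.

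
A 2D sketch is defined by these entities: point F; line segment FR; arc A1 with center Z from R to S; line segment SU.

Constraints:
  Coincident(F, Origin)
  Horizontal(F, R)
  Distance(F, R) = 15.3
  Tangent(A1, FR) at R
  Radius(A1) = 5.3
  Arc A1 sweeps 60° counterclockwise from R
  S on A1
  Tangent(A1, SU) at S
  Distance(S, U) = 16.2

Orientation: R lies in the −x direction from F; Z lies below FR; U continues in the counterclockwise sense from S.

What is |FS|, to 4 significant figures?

20.07

A1 meets FR tangentially, so ZR is at right angles to FR, so Z = R + (0, -5.3) = (-15.30, -5.300). On A1, R sits at bearing 90° from Z; a 60° counterclockwise sweep puts S at bearing 150°, so S = Z + 5.3·(cos 150°, sin 150°) = (-19.89, -2.650). Then |FS| = |S − F| = 20.07.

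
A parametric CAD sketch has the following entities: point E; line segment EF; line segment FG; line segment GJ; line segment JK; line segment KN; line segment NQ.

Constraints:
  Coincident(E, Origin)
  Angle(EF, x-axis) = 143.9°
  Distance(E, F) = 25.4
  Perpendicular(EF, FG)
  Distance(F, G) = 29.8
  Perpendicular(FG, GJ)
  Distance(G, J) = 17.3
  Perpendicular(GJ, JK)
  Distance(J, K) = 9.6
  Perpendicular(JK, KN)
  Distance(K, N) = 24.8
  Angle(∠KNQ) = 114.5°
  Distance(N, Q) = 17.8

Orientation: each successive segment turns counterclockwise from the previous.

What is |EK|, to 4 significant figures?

21.76

E is at the origin; EF runs at 143.9° with length 25.4, so F = (-20.52, 14.97). EF ⟂ FG, so FG runs at -126.1°; with |FG| = 29.8, G = (-38.08, -9.113). FG is perpendicular to GJ, so GJ runs at -36.10°; with |GJ| = 17.3, J = (-24.10, -19.31). The perpendicularity gives JK at right angles to GJ, so JK runs at 53.90°; with |JK| = 9.6, K = (-18.45, -11.55). Then |EK| = |K − E| = 21.76.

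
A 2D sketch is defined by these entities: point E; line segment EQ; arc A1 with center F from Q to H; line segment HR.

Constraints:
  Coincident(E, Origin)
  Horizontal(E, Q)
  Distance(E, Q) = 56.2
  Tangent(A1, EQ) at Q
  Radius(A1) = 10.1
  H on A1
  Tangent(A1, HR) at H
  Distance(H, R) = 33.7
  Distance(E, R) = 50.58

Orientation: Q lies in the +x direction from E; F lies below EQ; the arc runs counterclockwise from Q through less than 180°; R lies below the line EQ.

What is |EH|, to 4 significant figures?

47.28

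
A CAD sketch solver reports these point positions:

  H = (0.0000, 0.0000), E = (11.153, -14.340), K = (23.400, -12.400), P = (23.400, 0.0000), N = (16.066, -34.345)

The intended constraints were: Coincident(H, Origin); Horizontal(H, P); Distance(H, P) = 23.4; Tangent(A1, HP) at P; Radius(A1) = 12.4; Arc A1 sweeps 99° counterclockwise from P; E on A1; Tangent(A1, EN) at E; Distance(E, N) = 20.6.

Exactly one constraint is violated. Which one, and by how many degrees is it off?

Tangent(A1, EN) at E — off by 4.80°.

H = (0.00, 0.00) ✓; H.y = 0.00, P.y = 0.00 ✓; |HP| = 23.40 ✓; ∠(KP, PH) = 90.00° ✓; |KP| = 12.40 ✓; bearing(K→E) − bearing(K→P) = 99.00° ✓; |KE| = 12.40 ✓; ∠(KE, EN) = 85.20° ✗; |EN| = 20.60 ✓.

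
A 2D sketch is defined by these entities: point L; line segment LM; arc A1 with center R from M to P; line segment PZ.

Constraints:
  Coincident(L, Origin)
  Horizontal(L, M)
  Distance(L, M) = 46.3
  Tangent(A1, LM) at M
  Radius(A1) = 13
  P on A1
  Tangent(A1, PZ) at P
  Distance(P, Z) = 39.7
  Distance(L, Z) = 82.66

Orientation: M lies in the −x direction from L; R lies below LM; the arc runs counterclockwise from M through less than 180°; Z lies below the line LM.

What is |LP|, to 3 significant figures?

60.1

Checks: |RP| = 13.00 ✓; ∠(RP, PZ) = 90.00° ✓; |PZ| = 39.70 ✓; |LZ| = 82.66 ✓.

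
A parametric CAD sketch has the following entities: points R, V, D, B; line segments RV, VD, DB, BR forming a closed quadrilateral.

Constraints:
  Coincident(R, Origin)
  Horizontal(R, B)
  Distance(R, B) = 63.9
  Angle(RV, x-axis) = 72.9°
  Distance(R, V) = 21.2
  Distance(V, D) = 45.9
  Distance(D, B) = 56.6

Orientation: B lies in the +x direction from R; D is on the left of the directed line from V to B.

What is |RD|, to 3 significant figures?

65.1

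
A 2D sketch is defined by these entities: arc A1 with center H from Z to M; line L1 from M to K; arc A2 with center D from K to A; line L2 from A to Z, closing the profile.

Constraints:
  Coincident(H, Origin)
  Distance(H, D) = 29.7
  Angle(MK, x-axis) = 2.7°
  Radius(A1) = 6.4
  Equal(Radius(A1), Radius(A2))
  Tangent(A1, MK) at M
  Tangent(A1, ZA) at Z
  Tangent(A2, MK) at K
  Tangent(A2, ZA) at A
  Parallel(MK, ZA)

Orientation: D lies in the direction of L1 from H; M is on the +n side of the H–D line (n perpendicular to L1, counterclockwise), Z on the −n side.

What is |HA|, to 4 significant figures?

30.38

Tangency of A1 to both parallel lines with radius 6.4 puts M and Z at H ± 6.4·n: M = (-0.3015, 6.393), Z = (0.3015, -6.393). Equal radii place K and A the same way about D: K = D + 6.4·n = (29.37, 7.792), A = D − 6.4·n = (29.97, -4.994). Then |HA| = |A − H| = 30.38.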